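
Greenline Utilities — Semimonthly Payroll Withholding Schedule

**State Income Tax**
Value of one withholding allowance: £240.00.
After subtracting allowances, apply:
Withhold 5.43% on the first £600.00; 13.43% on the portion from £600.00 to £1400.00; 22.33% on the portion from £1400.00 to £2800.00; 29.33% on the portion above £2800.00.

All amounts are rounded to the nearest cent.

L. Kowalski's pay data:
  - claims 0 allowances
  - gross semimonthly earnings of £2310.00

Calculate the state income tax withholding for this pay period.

State Income Tax: taxable = £2310.00
  £140.02 + 22.33% × (£2310.00 − £1400.00) = £140.02 + 22.33% × £910.00 = £343.22

£343.22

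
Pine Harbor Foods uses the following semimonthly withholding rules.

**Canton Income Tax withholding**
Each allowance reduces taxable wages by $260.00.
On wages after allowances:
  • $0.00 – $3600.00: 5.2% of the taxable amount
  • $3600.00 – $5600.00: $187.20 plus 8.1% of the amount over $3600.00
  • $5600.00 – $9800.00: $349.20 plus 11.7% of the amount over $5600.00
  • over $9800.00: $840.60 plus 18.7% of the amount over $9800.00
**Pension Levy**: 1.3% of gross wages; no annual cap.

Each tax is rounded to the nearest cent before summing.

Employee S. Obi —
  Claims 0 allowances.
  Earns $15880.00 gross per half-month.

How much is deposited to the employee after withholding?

Canton Income Tax: taxable = $15880.00
  $840.60 + 18.7% × ($15880.00 − $9800.00) = $840.60 + 18.7% × $6080.00 = $1977.56
Pension Levy: 1.3% × $15880.00 = $206.44
Total withheld: $1977.56 + $206.44 = $2184.00
Net pay: $15880.00 − $2184.00 = $13696.00

$13696.00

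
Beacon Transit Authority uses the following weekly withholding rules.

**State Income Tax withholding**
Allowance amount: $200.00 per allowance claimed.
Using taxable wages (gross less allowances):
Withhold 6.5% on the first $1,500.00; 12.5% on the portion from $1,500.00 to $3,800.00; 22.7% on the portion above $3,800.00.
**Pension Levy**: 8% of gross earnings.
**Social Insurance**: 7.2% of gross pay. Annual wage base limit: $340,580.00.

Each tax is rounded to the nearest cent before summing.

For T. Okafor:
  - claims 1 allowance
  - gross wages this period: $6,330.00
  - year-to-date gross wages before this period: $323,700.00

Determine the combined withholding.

$1,876.07

State Income Tax: taxable = $6,330.00 − 1×$200.00 = $6,130.00
  $385.00 + 22.7% × ($6,130.00 − $3,800.00) = $385.00 + 22.7% × $2,330.00 = $913.91
Pension Levy: 8% × $6,330.00 = $506.40
Social Insurance: 7.2% × $6,330.00 = $455.76
Total: $913.91 + $506.40 + $455.76 = $1,876.07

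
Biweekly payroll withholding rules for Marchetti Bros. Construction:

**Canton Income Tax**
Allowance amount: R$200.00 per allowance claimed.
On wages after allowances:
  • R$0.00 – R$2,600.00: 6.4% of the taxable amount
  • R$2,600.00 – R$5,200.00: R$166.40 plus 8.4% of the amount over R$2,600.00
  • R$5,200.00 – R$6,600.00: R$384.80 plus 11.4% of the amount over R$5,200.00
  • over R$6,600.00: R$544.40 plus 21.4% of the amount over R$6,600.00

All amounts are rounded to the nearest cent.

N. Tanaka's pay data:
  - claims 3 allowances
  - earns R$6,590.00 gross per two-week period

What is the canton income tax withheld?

Canton Income Tax: taxable = R$6,590.00 − 3×R$200.00 = R$5,990.00
  R$384.80 + 11.4% × (R$5,990.00 − R$5,200.00) = R$384.80 + 11.4% × R$790.00 = R$474.86

R$474.86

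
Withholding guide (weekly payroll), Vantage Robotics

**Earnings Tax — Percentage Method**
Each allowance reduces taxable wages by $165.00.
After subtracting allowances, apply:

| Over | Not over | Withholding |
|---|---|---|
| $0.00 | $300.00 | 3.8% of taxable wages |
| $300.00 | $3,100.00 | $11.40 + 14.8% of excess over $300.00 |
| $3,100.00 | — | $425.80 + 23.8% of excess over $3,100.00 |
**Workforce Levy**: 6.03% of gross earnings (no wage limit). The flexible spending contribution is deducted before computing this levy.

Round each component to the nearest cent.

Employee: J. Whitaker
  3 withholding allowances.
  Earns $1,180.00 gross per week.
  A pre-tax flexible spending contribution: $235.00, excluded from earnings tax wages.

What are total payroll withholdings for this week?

Earnings Tax: taxable = $1,180.00 − $235.00 − 3×$165.00 = $450.00
  $11.40 + 14.8% × ($450.00 − $300.00) = $11.40 + 14.8% × $150.00 = $33.60
Workforce Levy: 6.03% × $945.00 = $56.98
Total: $33.60 + $56.98 = $90.58

$90.58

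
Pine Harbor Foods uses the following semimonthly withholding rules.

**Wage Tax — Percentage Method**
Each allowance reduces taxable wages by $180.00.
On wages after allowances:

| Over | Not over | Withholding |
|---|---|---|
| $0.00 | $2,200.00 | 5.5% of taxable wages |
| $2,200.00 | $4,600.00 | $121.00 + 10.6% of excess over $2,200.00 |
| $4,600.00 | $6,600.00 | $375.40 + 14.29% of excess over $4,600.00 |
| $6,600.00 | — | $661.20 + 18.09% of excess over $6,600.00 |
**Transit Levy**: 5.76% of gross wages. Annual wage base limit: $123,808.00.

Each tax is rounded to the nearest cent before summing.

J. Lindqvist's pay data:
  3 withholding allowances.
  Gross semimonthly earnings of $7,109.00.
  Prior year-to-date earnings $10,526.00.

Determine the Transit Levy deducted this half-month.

$409.48

Transit Levy: 5.76% × $7,109.00 = $409.48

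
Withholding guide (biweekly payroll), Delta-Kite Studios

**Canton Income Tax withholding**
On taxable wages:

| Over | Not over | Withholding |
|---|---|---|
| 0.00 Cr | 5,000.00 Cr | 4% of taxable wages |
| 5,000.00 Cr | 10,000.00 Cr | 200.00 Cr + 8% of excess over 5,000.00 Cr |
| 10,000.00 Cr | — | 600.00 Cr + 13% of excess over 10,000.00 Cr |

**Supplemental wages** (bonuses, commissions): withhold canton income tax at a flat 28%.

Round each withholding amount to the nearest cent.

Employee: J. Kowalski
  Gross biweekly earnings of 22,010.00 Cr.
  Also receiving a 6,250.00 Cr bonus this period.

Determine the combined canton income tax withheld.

3,911.30 Cr

Canton Income Tax: taxable = 22,010.00 Cr
  600.00 Cr + 13% × (22,010.00 Cr − 10,000.00 Cr) = 600.00 Cr + 13% × 12,010.00 Cr = 2,161.30 Cr
Supplemental (28% flat on bonus): 28% × 6,250.00 Cr = 1,750.00 Cr
Total canton income tax: 2,161.30 Cr + 1,750.00 Cr = 3,911.30 Cr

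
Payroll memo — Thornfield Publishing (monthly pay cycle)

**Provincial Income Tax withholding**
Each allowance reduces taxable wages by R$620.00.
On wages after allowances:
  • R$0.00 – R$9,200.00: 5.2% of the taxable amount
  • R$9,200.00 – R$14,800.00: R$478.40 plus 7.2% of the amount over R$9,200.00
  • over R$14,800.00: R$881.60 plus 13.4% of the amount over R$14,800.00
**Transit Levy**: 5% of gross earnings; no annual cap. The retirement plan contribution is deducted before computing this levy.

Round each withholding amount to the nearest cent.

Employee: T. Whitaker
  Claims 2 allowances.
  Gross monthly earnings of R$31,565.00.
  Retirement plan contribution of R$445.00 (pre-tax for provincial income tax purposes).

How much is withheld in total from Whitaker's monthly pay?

R$4,458.32

Provincial Income Tax: taxable = R$31,565.00 − R$445.00 − 2×R$620.00 = R$29,880.00
  R$881.60 + 13.4% × (R$29,880.00 − R$14,800.00) = R$881.60 + 13.4% × R$15,080.00 = R$2,902.32
Transit Levy: 5% × R$31,120.00 = R$1,556.00
Total: R$2,902.32 + R$1,556.00 = R$4,458.32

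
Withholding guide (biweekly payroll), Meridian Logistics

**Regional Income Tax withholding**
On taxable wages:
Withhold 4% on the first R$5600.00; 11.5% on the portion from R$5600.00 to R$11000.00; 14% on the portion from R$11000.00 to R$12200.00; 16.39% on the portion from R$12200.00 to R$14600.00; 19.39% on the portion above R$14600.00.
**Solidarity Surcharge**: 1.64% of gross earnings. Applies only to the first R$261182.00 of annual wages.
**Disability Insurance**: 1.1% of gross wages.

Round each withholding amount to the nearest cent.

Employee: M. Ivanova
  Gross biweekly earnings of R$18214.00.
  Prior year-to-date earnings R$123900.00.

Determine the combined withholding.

R$2606.17

Regional Income Tax: taxable = R$18214.00
  R$1406.36 + 19.39% × (R$18214.00 − R$14600.00) = R$1406.36 + 19.39% × R$3614.00 = R$2107.11
Solidarity Surcharge: 1.64% × R$18214.00 = R$298.71
Disability Insurance: 1.1% × R$18214.00 = R$200.35
Total: R$2107.11 + R$298.71 + R$200.35 = R$2606.17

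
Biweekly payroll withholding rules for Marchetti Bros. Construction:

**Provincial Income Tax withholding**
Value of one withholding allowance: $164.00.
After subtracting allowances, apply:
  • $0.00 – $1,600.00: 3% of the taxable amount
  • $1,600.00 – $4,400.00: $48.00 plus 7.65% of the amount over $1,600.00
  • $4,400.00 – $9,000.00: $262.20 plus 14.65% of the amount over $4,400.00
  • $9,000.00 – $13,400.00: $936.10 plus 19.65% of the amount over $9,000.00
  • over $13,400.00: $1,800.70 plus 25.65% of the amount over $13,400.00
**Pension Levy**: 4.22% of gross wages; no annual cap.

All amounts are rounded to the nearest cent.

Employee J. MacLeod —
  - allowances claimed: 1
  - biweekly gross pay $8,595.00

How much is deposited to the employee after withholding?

Provincial Income Tax: taxable = $8,595.00 − 1×$164.00 = $8,431.00
  $262.20 + 14.65% × ($8,431.00 − $4,400.00) = $262.20 + 14.65% × $4,031.00 = $852.74
Pension Levy: 4.22% × $8,595.00 = $362.71
Total withheld: $852.74 + $362.71 = $1,215.45
Net pay: $8,595.00 − $1,215.45 = $7,379.55

$7,379.55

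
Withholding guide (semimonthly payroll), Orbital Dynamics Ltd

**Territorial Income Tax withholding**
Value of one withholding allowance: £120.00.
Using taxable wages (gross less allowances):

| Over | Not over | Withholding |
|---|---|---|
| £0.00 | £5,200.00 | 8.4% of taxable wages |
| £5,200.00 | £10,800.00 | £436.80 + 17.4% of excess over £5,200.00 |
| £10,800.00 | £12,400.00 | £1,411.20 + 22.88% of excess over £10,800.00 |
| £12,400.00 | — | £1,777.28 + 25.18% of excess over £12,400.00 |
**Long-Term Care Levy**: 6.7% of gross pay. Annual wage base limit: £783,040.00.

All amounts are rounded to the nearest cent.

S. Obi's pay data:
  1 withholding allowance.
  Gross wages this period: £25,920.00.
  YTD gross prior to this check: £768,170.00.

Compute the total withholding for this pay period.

£6,147.69

Territorial Income Tax: taxable = £25,920.00 − 1×£120.00 = £25,800.00
  £1,777.28 + 25.18% × (£25,800.00 − £12,400.00) = £1,777.28 + 25.18% × £13,400.00 = £5,151.40
Long-Term Care Levy: cap £783,040.00 − YTD £768,170.00 = £14,870.00 subject; 6.7% × £14,870.00 = £996.29
Total: £5,151.40 + £996.29 = £6,147.69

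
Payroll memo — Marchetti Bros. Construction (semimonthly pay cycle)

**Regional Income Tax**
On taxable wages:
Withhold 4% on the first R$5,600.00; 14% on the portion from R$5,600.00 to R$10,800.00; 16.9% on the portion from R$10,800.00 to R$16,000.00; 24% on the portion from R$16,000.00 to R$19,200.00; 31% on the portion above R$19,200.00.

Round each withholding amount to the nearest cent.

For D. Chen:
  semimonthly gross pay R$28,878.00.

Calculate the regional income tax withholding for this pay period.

Regional Income Tax: taxable = R$28,878.00
  R$2,598.80 + 31% × (R$28,878.00 − R$19,200.00) = R$2,598.80 + 31% × R$9,678.00 = R$5,598.98

R$5,598.98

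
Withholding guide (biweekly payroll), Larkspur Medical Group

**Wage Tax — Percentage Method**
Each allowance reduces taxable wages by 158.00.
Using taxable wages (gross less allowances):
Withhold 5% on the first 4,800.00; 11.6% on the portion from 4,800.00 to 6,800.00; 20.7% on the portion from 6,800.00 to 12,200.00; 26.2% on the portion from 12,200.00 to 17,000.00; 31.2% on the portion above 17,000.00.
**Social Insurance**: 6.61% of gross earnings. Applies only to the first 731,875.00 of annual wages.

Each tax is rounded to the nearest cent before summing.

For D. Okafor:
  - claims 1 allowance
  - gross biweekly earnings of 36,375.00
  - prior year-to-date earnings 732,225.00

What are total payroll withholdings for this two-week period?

8,843.10

Wage Tax: taxable = 36,375.00 − 1×158.00 = 36,217.00
  2,847.40 + 31.2% × (36,217.00 − 17,000.00) = 2,847.40 + 31.2% × 19,217.00 = 8,843.10
Social Insurance: YTD 732,225.00 ≥ cap 731,875.00 → 0.00
Total: 8,843.10 + 0.00 = 8,843.10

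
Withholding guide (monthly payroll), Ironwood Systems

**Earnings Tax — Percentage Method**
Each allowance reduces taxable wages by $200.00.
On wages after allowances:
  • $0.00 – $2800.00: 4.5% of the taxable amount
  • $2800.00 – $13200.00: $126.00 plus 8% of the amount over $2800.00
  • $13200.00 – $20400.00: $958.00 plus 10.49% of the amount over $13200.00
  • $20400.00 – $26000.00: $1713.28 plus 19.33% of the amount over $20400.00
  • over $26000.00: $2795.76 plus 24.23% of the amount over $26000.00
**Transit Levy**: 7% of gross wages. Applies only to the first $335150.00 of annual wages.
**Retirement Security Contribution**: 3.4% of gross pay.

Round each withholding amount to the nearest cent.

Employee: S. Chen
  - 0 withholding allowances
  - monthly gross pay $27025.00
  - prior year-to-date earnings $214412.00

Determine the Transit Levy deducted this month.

$1891.75

Transit Levy: 7% × $27025.00 = $1891.75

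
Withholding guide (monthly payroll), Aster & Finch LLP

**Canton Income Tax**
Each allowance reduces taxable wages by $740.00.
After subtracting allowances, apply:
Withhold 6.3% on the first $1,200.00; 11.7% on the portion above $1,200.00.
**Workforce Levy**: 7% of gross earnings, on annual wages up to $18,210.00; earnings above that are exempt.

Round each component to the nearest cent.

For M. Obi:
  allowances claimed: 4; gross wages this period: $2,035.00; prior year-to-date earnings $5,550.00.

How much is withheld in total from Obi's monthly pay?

$142.45

Canton Income Tax: taxable = $2,035.00 − 4×$740.00 = $-925.00
  Taxable ≤ 0 → $0.00
Workforce Levy: 7% × $2,035.00 = $142.45
Total: $0.00 + $142.45 = $142.45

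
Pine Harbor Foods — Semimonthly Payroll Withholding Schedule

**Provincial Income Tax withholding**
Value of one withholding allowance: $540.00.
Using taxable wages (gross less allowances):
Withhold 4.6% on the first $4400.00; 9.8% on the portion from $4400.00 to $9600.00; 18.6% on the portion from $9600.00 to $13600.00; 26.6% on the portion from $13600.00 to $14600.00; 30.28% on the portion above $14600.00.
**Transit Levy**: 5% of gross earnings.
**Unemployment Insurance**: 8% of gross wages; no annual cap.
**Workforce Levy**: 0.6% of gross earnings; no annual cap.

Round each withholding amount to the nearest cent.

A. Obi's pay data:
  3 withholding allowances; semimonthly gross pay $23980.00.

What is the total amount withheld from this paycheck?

Provincial Income Tax: taxable = $23980.00 − 3×$540.00 = $22360.00
  $1722.00 + 30.28% × ($22360.00 − $14600.00) = $1722.00 + 30.28% × $7760.00 = $4071.73
Transit Levy: 5% × $23980.00 = $1199.00
Unemployment Insurance: 8% × $23980.00 = $1918.40
Workforce Levy: 0.6% × $23980.00 = $143.88
Total: $4071.73 + $1199.00 + $1918.40 + $143.88 = $7333.01

$7333.01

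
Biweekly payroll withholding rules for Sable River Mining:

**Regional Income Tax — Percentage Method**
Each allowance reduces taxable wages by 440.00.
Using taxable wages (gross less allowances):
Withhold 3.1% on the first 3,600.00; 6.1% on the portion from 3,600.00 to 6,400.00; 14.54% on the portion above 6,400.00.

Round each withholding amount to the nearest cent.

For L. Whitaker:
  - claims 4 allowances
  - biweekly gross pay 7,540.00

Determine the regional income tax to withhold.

244.58

Regional Income Tax: taxable = 7,540.00 − 4×440.00 = 5,780.00
  111.60 + 6.1% × (5,780.00 − 3,600.00) = 111.60 + 6.1% × 2,180.00 = 244.58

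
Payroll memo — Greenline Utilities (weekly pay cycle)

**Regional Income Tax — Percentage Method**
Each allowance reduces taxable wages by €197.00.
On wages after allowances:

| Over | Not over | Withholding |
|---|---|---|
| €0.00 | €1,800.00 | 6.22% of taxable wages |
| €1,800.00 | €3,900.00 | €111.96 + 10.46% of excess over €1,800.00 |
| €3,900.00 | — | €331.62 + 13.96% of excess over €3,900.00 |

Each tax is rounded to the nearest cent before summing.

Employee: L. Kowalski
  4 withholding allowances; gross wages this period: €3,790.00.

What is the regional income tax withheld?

€237.69

Regional Income Tax: taxable = €3,790.00 − 4×€197.00 = €3,002.00
  €111.96 + 10.46% × (€3,002.00 − €1,800.00) = €111.96 + 10.46% × €1,202.00 = €237.69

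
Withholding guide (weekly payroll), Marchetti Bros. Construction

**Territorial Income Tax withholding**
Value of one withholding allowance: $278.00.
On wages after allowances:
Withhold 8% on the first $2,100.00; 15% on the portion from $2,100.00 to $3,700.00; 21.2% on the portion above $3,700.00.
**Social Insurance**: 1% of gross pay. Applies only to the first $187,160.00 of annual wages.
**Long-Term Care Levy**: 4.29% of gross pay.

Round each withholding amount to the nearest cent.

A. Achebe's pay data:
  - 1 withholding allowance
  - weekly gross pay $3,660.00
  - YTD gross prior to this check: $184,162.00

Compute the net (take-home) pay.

Territorial Income Tax: taxable = $3,660.00 − 1×$278.00 = $3,382.00
  $168.00 + 15% × ($3,382.00 − $2,100.00) = $168.00 + 15% × $1,282.00 = $360.30
Social Insurance: cap $187,160.00 − YTD $184,162.00 = $2,998.00 subject; 1% × $2,998.00 = $29.98
Long-Term Care Levy: 4.29% × $3,660.00 = $157.01
Total withheld: $360.30 + $29.98 + $157.01 = $547.29
Net pay: $3,660.00 − $547.29 = $3,112.71

$3,112.71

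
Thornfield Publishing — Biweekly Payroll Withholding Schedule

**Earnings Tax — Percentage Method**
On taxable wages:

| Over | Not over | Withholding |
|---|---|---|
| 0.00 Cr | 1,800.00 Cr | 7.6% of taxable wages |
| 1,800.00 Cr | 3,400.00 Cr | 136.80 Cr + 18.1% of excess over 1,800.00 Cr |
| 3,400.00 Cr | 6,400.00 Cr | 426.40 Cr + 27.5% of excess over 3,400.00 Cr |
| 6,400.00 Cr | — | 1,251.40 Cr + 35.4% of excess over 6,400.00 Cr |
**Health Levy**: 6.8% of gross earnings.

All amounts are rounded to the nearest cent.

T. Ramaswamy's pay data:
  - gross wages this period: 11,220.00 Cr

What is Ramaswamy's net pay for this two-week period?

7,499.36 Cr

Earnings Tax: taxable = 11,220.00 Cr
  1,251.40 Cr + 35.4% × (11,220.00 Cr − 6,400.00 Cr) = 1,251.40 Cr + 35.4% × 4,820.00 Cr = 2,957.68 Cr
Health Levy: 6.8% × 11,220.00 Cr = 762.96 Cr
Total withheld: 2,957.68 Cr + 762.96 Cr = 3,720.64 Cr
Net pay: 11,220.00 Cr − 3,720.64 Cr = 7,499.36 Cr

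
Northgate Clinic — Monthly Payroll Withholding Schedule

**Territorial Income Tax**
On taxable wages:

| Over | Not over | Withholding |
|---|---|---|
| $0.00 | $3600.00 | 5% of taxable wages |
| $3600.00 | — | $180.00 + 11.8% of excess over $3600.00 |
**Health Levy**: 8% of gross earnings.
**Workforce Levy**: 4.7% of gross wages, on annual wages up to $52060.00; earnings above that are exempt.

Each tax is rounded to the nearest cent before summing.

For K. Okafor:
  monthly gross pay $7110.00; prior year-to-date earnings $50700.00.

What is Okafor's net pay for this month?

$5883.10

Territorial Income Tax: taxable = $7110.00
  $180.00 + 11.8% × ($7110.00 − $3600.00) = $180.00 + 11.8% × $3510.00 = $594.18
Health Levy: 8% × $7110.00 = $568.80
Workforce Levy: cap $52060.00 − YTD $50700.00 = $1360.00 subject; 4.7% × $1360.00 = $63.92
Total withheld: $594.18 + $568.80 + $63.92 = $1226.90
Net pay: $7110.00 − $1226.90 = $5883.10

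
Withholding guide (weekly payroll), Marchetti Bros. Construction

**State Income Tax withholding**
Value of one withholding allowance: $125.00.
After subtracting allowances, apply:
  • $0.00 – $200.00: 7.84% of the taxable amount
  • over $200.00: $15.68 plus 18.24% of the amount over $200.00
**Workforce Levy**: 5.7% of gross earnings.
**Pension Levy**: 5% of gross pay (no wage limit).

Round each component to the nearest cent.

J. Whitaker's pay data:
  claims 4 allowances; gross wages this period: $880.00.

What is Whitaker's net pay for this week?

State Income Tax: taxable = $880.00 − 4×$125.00 = $380.00
  $15.68 + 18.24% × ($380.00 − $200.00) = $15.68 + 18.24% × $180.00 = $48.51
Workforce Levy: 5.7% × $880.00 = $50.16
Pension Levy: 5% × $880.00 = $44.00
Total withheld: $48.51 + $50.16 + $44.00 = $142.67
Net pay: $880.00 − $142.67 = $737.33

$737.33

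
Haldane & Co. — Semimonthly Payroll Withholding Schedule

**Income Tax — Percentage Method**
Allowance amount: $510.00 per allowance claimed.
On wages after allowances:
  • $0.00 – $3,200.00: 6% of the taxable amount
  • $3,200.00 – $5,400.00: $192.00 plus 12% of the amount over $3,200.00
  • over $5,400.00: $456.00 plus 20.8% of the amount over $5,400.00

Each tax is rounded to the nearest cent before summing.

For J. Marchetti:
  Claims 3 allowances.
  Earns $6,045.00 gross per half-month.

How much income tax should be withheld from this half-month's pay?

$349.80

Income Tax: taxable = $6,045.00 − 3×$510.00 = $4,515.00
  $192.00 + 12% × ($4,515.00 − $3,200.00) = $192.00 + 12% × $1,315.00 = $349.80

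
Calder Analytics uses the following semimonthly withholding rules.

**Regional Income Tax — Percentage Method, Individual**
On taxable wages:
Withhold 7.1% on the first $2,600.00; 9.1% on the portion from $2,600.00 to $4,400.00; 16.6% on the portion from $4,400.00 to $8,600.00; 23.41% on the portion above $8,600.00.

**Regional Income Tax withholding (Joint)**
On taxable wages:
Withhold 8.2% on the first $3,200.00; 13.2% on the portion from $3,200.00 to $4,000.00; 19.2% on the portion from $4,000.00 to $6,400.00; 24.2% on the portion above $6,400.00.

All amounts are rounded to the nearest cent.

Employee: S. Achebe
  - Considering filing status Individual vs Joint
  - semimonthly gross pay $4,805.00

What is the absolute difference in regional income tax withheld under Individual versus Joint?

$106.93

Regional Income Tax (Individual): taxable = $4,805.00
  $348.40 + 16.6% × ($4,805.00 − $4,400.00) = $348.40 + 16.6% × $405.00 = $415.63
Regional Income Tax (Joint): taxable = $4,805.00
  $368.00 + 19.2% × ($4,805.00 − $4,000.00) = $368.00 + 19.2% × $805.00 = $522.56
Difference: |$415.63 − $522.56| = $106.93 (higher under Joint)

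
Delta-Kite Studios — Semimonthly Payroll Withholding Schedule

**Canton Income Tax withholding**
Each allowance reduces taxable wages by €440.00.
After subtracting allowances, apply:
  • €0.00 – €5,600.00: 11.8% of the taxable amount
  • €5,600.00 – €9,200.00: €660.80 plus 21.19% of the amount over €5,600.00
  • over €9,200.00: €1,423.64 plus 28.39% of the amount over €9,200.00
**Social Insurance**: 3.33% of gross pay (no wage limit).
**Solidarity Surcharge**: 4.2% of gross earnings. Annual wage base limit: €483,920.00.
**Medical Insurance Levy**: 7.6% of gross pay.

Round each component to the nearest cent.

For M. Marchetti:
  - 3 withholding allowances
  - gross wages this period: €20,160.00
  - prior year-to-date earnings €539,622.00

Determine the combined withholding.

€6,363.93

Canton Income Tax: taxable = €20,160.00 − 3×€440.00 = €18,840.00
  €1,423.64 + 28.39% × (€18,840.00 − €9,200.00) = €1,423.64 + 28.39% × €9,640.00 = €4,160.44
Social Insurance: 3.33% × €20,160.00 = €671.33
Solidarity Surcharge: YTD €539,622.00 ≥ cap €483,920.00 → €0.00
Medical Insurance Levy: 7.6% × €20,160.00 = €1,532.16
Total: €4,160.44 + €671.33 + €0.00 + €1,532.16 = €6,363.93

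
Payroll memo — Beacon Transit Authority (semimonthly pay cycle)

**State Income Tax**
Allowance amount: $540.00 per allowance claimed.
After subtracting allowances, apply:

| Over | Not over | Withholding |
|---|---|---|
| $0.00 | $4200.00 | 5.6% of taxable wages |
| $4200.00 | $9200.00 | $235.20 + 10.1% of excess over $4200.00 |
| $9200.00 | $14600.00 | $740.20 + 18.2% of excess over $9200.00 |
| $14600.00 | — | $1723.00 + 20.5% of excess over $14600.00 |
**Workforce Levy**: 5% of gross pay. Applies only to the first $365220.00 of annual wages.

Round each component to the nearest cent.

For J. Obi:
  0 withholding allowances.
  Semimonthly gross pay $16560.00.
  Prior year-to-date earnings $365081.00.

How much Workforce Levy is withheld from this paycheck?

$6.95

Workforce Levy: cap $365220.00 − YTD $365081.00 = $139.00 subject; 5% × $139.00 = $6.95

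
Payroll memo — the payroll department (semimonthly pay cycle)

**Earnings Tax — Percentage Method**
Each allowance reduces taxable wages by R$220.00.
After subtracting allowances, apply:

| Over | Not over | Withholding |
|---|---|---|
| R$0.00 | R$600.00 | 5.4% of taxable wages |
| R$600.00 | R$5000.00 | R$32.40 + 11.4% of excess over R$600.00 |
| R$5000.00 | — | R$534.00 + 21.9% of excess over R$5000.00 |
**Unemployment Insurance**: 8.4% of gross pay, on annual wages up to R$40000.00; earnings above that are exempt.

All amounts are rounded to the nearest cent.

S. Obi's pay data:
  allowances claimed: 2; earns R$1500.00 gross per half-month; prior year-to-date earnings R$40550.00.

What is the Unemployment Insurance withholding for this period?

Unemployment Insurance: YTD R$40550.00 ≥ cap R$40000.00 → R$0.00

R$0.00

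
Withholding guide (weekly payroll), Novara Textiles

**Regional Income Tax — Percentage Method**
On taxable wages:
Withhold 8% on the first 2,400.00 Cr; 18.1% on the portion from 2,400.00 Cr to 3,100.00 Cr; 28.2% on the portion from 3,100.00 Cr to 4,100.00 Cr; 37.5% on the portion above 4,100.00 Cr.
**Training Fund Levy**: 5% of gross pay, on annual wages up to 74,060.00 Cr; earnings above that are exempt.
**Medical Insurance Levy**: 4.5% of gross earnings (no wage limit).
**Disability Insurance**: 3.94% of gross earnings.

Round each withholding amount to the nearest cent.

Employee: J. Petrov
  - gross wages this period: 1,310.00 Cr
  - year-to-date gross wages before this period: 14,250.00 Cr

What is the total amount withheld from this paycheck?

Regional Income Tax: taxable = 1,310.00 Cr
  8% × 1,310.00 Cr = 104.80 Cr
Training Fund Levy: 5% × 1,310.00 Cr = 65.50 Cr
Medical Insurance Levy: 4.5% × 1,310.00 Cr = 58.95 Cr
Disability Insurance: 3.94% × 1,310.00 Cr = 51.61 Cr
Total: 104.80 Cr + 65.50 Cr + 58.95 Cr + 51.61 Cr = 280.86 Cr

280.86 Cr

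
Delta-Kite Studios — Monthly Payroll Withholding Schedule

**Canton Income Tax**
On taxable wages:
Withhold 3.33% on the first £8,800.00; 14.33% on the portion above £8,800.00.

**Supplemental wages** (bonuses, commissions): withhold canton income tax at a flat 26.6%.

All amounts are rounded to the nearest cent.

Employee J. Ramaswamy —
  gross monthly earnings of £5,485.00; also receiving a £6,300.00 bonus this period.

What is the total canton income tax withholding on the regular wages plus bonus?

£1,858.45

Canton Income Tax: taxable = £5,485.00
  3.33% × £5,485.00 = £182.65
Supplemental (26.6% flat on bonus): 26.6% × £6,300.00 = £1,675.80
Total canton income tax: £182.65 + £1,675.80 = £1,858.45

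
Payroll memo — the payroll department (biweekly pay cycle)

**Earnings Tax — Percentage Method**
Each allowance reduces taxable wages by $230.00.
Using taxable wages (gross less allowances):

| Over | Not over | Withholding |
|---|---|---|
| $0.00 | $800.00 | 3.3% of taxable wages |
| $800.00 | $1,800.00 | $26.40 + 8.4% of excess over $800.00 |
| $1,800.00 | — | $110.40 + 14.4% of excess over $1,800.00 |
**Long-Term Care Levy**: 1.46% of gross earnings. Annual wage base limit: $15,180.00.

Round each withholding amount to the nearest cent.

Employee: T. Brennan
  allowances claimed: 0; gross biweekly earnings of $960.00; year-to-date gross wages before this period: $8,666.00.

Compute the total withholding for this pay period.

Earnings Tax: taxable = $960.00
  $26.40 + 8.4% × ($960.00 − $800.00) = $26.40 + 8.4% × $160.00 = $39.84
Long-Term Care Levy: 1.46% × $960.00 = $14.02
Total: $39.84 + $14.02 = $53.86

$53.86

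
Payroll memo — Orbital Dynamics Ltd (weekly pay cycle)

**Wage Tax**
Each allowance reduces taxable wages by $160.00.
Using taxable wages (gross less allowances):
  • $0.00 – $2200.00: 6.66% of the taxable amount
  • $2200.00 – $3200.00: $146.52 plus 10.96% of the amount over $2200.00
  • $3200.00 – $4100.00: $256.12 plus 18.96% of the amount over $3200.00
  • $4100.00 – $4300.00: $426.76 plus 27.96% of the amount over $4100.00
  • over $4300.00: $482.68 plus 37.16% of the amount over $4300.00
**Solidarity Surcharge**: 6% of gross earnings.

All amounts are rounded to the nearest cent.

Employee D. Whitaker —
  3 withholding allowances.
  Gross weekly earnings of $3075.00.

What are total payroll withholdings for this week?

$374.31

Wage Tax: taxable = $3075.00 − 3×$160.00 = $2595.00
  $146.52 + 10.96% × ($2595.00 − $2200.00) = $146.52 + 10.96% × $395.00 = $189.81
Solidarity Surcharge: 6% × $3075.00 = $184.50
Total: $189.81 + $184.50 = $374.31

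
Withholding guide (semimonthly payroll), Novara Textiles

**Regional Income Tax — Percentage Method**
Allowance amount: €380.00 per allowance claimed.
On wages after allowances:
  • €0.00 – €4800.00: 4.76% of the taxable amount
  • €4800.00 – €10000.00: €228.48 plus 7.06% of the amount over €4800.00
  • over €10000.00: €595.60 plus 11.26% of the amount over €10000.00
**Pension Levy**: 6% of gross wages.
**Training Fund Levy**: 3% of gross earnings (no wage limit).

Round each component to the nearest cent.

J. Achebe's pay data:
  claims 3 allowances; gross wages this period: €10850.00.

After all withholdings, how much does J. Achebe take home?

€9298.37

Regional Income Tax: taxable = €10850.00 − 3×€380.00 = €9710.00
  €228.48 + 7.06% × (€9710.00 − €4800.00) = €228.48 + 7.06% × €4910.00 = €575.13
Pension Levy: 6% × €10850.00 = €651.00
Training Fund Levy: 3% × €10850.00 = €325.50
Total withheld: €575.13 + €651.00 + €325.50 = €1551.63
Net pay: €10850.00 − €1551.63 = €9298.37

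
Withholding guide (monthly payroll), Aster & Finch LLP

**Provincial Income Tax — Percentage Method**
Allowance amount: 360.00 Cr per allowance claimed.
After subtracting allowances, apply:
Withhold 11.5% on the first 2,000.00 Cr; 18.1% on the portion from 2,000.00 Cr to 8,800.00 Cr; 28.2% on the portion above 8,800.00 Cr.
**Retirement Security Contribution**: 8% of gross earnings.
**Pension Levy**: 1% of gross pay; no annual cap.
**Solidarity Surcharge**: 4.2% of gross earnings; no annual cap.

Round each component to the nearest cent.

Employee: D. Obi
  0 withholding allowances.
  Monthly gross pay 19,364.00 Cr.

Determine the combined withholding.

Provincial Income Tax: taxable = 19,364.00 Cr
  1,460.80 Cr + 28.2% × (19,364.00 Cr − 8,800.00 Cr) = 1,460.80 Cr + 28.2% × 10,564.00 Cr = 4,439.85 Cr
Retirement Security Contribution: 8% × 19,364.00 Cr = 1,549.12 Cr
Pension Levy: 1% × 19,364.00 Cr = 193.64 Cr
Solidarity Surcharge: 4.2% × 19,364.00 Cr = 813.29 Cr
Total: 4,439.85 Cr + 1,549.12 Cr + 193.64 Cr + 813.29 Cr = 6,995.90 Cr

6,995.90 Cr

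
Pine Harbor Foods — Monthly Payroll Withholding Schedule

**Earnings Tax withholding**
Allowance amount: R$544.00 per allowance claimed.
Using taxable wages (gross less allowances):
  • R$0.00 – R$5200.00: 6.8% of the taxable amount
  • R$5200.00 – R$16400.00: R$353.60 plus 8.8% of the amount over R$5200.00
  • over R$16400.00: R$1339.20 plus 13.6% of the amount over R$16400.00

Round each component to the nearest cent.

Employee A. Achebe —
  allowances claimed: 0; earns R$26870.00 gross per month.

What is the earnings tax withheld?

Earnings Tax: taxable = R$26870.00
  R$1339.20 + 13.6% × (R$26870.00 − R$16400.00) = R$1339.20 + 13.6% × R$10470.00 = R$2763.12

R$2763.12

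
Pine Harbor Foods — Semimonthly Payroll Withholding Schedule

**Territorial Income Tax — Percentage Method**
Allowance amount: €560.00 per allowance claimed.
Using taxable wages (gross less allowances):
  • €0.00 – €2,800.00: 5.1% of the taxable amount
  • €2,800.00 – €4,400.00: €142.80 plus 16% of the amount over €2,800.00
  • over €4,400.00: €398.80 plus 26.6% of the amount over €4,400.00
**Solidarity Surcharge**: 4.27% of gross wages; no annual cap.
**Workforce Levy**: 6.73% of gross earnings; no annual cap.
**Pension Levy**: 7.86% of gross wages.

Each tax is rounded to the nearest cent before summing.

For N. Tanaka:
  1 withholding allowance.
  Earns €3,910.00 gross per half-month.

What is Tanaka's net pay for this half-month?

Territorial Income Tax: taxable = €3,910.00 − 1×€560.00 = €3,350.00
  €142.80 + 16% × (€3,350.00 − €2,800.00) = €142.80 + 16% × €550.00 = €230.80
Solidarity Surcharge: 4.27% × €3,910.00 = €166.96
Workforce Levy: 6.73% × €3,910.00 = €263.14
Pension Levy: 7.86% × €3,910.00 = €307.33
Total withheld: €230.80 + €166.96 + €263.14 + €307.33 = €968.23
Net pay: €3,910.00 − €968.23 = €2,941.77

€2,941.77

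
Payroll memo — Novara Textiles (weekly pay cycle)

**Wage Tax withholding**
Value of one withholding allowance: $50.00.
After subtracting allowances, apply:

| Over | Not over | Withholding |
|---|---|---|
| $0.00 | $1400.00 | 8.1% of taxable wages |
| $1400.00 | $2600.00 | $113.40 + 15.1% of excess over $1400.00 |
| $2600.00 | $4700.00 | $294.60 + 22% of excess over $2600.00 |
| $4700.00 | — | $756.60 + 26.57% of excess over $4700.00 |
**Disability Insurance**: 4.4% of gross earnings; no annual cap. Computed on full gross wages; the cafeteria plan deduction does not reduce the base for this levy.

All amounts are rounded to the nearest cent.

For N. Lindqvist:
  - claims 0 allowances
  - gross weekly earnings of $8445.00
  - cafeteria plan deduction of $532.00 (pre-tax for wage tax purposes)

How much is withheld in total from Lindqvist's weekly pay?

$1981.87

Wage Tax: taxable = $8445.00 − $532.00 = $7913.00
  $756.60 + 26.57% × ($7913.00 − $4700.00) = $756.60 + 26.57% × $3213.00 = $1610.29
Disability Insurance: 4.4% × $8445.00 = $371.58
Total: $1610.29 + $371.58 = $1981.87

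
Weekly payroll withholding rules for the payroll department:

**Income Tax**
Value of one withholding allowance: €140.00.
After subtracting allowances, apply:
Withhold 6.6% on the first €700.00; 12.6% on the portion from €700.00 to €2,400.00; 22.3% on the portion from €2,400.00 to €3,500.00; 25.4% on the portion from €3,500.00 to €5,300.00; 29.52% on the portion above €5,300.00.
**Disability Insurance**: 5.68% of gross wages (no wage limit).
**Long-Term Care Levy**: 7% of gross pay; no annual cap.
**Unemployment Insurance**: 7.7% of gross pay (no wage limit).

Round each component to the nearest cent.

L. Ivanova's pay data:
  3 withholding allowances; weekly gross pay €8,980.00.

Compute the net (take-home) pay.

Income Tax: taxable = €8,980.00 − 3×€140.00 = €8,560.00
  €962.90 + 29.52% × (€8,560.00 − €5,300.00) = €962.90 + 29.52% × €3,260.00 = €1,925.25
Disability Insurance: 5.68% × €8,980.00 = €510.06
Long-Term Care Levy: 7% × €8,980.00 = €628.60
Unemployment Insurance: 7.7% × €8,980.00 = €691.46
Total withheld: €1,925.25 + €510.06 + €628.60 + €691.46 = €3,755.37
Net pay: €8,980.00 − €3,755.37 = €5,224.63

€5,224.63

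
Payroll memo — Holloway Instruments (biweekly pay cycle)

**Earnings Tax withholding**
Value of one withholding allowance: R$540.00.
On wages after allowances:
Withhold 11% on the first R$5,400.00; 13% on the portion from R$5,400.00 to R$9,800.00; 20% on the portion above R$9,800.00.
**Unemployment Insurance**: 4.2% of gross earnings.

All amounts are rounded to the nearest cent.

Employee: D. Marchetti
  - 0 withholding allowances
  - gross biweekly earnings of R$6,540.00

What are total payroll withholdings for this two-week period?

Earnings Tax: taxable = R$6,540.00
  R$594.00 + 13% × (R$6,540.00 − R$5,400.00) = R$594.00 + 13% × R$1,140.00 = R$742.20
Unemployment Insurance: 4.2% × R$6,540.00 = R$274.68
Total: R$742.20 + R$274.68 = R$1,016.88

R$1,016.88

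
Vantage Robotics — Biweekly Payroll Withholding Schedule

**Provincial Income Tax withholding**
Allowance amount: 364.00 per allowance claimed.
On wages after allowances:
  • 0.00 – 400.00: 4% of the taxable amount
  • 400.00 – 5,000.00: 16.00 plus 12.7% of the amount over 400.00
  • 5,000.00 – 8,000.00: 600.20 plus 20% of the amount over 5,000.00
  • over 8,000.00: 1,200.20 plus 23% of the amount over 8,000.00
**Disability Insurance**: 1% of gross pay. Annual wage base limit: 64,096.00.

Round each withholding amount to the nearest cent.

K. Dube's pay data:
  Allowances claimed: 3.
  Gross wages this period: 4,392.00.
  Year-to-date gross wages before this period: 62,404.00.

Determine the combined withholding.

401.22

Provincial Income Tax: taxable = 4,392.00 − 3×364.00 = 3,300.00
  16.00 + 12.7% × (3,300.00 − 400.00) = 16.00 + 12.7% × 2,900.00 = 384.30
Disability Insurance: cap 64,096.00 − YTD 62,404.00 = 1,692.00 subject; 1% × 1,692.00 = 16.92
Total: 384.30 + 16.92 = 401.22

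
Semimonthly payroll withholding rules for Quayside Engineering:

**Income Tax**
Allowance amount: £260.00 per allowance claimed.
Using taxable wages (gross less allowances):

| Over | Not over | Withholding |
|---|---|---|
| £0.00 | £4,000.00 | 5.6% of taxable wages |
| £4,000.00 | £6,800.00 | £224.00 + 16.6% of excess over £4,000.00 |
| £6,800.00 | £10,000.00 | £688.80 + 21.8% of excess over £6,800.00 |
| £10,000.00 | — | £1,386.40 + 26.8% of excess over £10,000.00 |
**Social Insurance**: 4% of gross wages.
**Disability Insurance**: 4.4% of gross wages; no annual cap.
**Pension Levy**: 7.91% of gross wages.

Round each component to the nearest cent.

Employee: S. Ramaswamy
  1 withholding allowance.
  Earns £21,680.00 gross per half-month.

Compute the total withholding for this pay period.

Income Tax: taxable = £21,680.00 − 1×£260.00 = £21,420.00
  £1,386.40 + 26.8% × (£21,420.00 − £10,000.00) = £1,386.40 + 26.8% × £11,420.00 = £4,446.96
Social Insurance: 4% × £21,680.00 = £867.20
Disability Insurance: 4.4% × £21,680.00 = £953.92
Pension Levy: 7.91% × £21,680.00 = £1,714.89
Total: £4,446.96 + £867.20 + £953.92 + £1,714.89 = £7,982.97

£7,982.97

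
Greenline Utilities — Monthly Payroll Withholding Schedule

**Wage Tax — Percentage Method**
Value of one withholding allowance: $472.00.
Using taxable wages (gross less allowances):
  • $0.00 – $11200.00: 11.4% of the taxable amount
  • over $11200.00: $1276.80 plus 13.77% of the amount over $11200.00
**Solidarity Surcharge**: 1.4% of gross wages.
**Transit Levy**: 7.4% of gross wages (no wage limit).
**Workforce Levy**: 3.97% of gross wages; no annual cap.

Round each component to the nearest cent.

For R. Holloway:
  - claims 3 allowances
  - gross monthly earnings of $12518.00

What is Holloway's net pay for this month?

$9653.83

Wage Tax: taxable = $12518.00 − 3×$472.00 = $11102.00
  11.4% × $11102.00 = $1265.63
Solidarity Surcharge: 1.4% × $12518.00 = $175.25
Transit Levy: 7.4% × $12518.00 = $926.33
Workforce Levy: 3.97% × $12518.00 = $496.96
Total withheld: $1265.63 + $175.25 + $926.33 + $496.96 = $2864.17
Net pay: $12518.00 − $2864.17 = $9653.83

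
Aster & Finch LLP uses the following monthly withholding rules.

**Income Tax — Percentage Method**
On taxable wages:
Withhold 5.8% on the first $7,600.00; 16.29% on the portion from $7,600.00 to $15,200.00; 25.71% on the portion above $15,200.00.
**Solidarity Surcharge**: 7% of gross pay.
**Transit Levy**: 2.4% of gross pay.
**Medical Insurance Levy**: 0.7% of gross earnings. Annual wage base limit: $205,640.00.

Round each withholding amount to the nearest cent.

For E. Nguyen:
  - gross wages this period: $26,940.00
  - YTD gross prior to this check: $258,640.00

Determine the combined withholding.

Income Tax: taxable = $26,940.00
  $1,678.84 + 25.71% × ($26,940.00 − $15,200.00) = $1,678.84 + 25.71% × $11,740.00 = $4,697.19
Solidarity Surcharge: 7% × $26,940.00 = $1,885.80
Transit Levy: 2.4% × $26,940.00 = $646.56
Medical Insurance Levy: YTD $258,640.00 ≥ cap $205,640.00 → $0.00
Total: $4,697.19 + $1,885.80 + $646.56 + $0.00 = $7,229.55

$7,229.55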